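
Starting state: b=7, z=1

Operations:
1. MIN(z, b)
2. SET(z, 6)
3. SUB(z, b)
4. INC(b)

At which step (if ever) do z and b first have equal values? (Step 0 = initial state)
Never

z and b never become equal during execution.

Comparing values at each step:
Initial: z=1, b=7
After step 1: z=1, b=7
After step 2: z=6, b=7
After step 3: z=-1, b=7
After step 4: z=-1, b=8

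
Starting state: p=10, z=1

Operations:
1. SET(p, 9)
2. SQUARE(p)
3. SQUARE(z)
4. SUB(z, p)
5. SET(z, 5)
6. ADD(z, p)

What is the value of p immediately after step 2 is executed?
p = 81

Tracing p through execution:
Initial: p = 10
After step 1 (SET(p, 9)): p = 9
After step 2 (SQUARE(p)): p = 81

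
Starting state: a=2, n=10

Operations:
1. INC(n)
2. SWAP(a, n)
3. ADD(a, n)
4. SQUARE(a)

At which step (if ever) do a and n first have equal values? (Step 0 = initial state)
Never

a and n never become equal during execution.

Comparing values at each step:
Initial: a=2, n=10
After step 1: a=2, n=11
After step 2: a=11, n=2
After step 3: a=13, n=2
After step 4: a=169, n=2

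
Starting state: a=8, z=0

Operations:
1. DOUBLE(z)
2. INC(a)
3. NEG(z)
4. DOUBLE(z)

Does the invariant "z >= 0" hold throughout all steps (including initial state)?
Yes

The invariant holds at every step.

State at each step:
Initial: a=8, z=0
After step 1: a=8, z=0
After step 2: a=9, z=0
After step 3: a=9, z=0
After step 4: a=9, z=0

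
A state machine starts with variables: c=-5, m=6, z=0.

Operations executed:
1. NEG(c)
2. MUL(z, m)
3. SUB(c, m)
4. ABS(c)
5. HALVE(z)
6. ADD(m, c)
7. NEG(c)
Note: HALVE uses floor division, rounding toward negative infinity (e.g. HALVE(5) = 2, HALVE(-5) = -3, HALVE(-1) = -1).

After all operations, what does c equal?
c = -1

Tracing execution:
Step 1: NEG(c) → c = 5
Step 2: MUL(z, m) → c = 5
Step 3: SUB(c, m) → c = -1
Step 4: ABS(c) → c = 1
Step 5: HALVE(z) → c = 1
Step 6: ADD(m, c) → c = 1
Step 7: NEG(c) → c = -1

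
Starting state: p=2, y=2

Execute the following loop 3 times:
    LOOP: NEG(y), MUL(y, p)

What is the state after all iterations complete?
p=2, y=-16

Iteration trace:
Start: p=2, y=2
After iteration 1: p=2, y=-4
After iteration 2: p=2, y=8
After iteration 3: p=2, y=-16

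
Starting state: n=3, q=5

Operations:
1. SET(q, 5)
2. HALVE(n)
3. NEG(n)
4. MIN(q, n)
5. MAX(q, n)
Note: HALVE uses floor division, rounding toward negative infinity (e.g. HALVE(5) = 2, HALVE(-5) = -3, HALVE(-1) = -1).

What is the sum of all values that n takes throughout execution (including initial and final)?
4

Values of n at each step:
Initial: n = 3
After step 1: n = 3
After step 2: n = 1
After step 3: n = -1
After step 4: n = -1
After step 5: n = -1
Sum = 3 + 3 + 1 + -1 + -1 + -1 = 4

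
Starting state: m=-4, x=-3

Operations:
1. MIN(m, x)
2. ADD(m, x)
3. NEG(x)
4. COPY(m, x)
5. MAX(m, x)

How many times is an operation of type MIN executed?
1

Counting MIN operations:
Step 1: MIN(m, x) ← MIN
Total: 1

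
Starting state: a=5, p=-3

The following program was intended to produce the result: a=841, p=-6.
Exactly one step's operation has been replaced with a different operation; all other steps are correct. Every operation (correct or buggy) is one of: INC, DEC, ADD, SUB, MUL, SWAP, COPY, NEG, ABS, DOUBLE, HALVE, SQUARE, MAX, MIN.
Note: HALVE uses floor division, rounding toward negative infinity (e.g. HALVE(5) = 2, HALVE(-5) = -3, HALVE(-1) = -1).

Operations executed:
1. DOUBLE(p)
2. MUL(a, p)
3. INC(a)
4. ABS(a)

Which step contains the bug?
Step 4

Trace with buggy code:
Initial: a=5, p=-3
After step 1: a=5, p=-6
After step 2: a=-30, p=-6
After step 3: a=-29, p=-6
After step 4: a=29, p=-6
Actual final a=29, p=-6 ≠ expected a=841, p=-6.
Step 4 is the only position where a single-operation replacement can produce the expected result.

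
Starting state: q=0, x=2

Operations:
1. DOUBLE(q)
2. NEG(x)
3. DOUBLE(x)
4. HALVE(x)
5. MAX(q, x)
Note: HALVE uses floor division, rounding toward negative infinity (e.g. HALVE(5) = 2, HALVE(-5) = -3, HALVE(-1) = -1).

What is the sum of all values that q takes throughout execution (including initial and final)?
0

Values of q at each step:
Initial: q = 0
After step 1: q = 0
After step 2: q = 0
After step 3: q = 0
After step 4: q = 0
After step 5: q = 0
Sum = 0 + 0 + 0 + 0 + 0 + 0 = 0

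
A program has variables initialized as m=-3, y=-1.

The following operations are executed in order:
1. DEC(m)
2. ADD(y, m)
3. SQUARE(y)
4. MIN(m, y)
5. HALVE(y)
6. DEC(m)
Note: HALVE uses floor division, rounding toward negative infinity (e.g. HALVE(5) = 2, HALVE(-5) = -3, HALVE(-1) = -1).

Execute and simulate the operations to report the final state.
{m: -5, y: 12}

Step-by-step execution:
Initial: m=-3, y=-1
After step 1 (DEC(m)): m=-4, y=-1
After step 2 (ADD(y, m)): m=-4, y=-5
After step 3 (SQUARE(y)): m=-4, y=25
After step 4 (MIN(m, y)): m=-4, y=25
After step 5 (HALVE(y)): m=-4, y=12
After step 6 (DEC(m)): m=-5, y=12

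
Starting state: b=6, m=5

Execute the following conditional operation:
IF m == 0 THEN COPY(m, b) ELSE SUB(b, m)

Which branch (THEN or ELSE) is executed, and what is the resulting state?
Branch: ELSE, Final state: b=1, m=5

Evaluating condition: m == 0
m = 5
Condition is False, so ELSE branch executes
After SUB(b, m): b=1, m=5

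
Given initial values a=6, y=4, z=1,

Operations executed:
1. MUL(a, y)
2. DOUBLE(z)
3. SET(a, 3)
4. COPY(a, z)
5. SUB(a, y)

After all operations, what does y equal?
y = 4

Tracing execution:
Step 1: MUL(a, y) → y = 4
Step 2: DOUBLE(z) → y = 4
Step 3: SET(a, 3) → y = 4
Step 4: COPY(a, z) → y = 4
Step 5: SUB(a, y) → y = 4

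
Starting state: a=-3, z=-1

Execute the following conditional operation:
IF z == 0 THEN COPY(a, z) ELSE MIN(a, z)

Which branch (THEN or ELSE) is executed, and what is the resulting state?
Branch: ELSE, Final state: a=-3, z=-1

Evaluating condition: z == 0
z = -1
Condition is False, so ELSE branch executes
After MIN(a, z): a=-3, z=-1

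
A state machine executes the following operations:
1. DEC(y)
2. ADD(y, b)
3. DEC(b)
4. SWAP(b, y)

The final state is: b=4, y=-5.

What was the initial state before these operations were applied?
b=-4, y=9

Working backwards:
Final state: b=4, y=-5
Before step 4 (SWAP(b, y)): b=-5, y=4
Before step 3 (DEC(b)): b=-4, y=4
Before step 2 (ADD(y, b)): b=-4, y=8
Before step 1 (DEC(y)): b=-4, y=9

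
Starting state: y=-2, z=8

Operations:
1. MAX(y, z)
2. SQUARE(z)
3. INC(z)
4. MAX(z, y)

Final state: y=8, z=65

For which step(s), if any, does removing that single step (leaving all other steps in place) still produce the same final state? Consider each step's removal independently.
Step(s) 4

Testing removal of each single step:
Without step 1: final = y=-2, z=65 (different)
Without step 2: final = y=8, z=9 (different)
Without step 3: final = y=8, z=64 (different)
Without step 4: final = y=8, z=65 (same)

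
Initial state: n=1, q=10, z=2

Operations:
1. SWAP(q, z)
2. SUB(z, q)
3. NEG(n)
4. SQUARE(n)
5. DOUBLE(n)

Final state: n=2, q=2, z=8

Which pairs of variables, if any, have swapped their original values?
None

Comparing initial and final values:
n: 1 → 2
q: 10 → 2
z: 2 → 8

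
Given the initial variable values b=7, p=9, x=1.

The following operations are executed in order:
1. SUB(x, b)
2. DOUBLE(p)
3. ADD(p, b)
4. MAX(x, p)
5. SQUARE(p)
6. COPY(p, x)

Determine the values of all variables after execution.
{b: 7, p: 25, x: 25}

Step-by-step execution:
Initial: b=7, p=9, x=1
After step 1 (SUB(x, b)): b=7, p=9, x=-6
After step 2 (DOUBLE(p)): b=7, p=18, x=-6
After step 3 (ADD(p, b)): b=7, p=25, x=-6
After step 4 (MAX(x, p)): b=7, p=25, x=25
After step 5 (SQUARE(p)): b=7, p=625, x=25
After step 6 (COPY(p, x)): b=7, p=25, x=25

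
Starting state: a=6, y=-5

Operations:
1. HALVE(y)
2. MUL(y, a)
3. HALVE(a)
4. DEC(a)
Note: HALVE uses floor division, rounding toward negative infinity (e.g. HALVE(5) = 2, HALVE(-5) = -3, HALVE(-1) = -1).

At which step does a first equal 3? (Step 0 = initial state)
Step 3

Tracing a:
Initial: a = 6
After step 1: a = 6
After step 2: a = 6
After step 3: a = 3 ← first occurrence
After step 4: a = 2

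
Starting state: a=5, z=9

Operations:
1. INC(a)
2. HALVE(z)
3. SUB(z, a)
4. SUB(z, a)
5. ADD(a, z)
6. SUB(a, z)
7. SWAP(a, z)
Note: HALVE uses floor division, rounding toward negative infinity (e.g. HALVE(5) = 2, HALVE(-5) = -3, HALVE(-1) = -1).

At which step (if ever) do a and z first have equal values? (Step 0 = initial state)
Never

a and z never become equal during execution.

Comparing values at each step:
Initial: a=5, z=9
After step 1: a=6, z=9
After step 2: a=6, z=4
After step 3: a=6, z=-2
After step 4: a=6, z=-8
After step 5: a=-2, z=-8
After step 6: a=6, z=-8
After step 7: a=-8, z=6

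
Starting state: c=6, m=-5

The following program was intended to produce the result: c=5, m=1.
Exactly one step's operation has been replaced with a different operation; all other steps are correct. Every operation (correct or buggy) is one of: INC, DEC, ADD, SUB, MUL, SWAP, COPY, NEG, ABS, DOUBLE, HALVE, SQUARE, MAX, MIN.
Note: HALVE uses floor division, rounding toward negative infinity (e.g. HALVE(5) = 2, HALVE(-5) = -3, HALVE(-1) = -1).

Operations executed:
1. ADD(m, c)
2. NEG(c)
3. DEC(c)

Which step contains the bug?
Step 2

Trace with buggy code:
Initial: c=6, m=-5
After step 1: c=6, m=1
After step 2: c=-6, m=1
After step 3: c=-7, m=1
Actual final c=-7, m=1 ≠ expected c=5, m=1.
Step 2 is the only position where a single-operation replacement can produce the expected result.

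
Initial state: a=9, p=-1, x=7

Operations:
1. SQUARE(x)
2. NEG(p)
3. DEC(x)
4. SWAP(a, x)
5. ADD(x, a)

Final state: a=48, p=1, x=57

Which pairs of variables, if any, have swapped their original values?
None

Comparing initial and final values:
x: 7 → 57
p: -1 → 1
a: 9 → 48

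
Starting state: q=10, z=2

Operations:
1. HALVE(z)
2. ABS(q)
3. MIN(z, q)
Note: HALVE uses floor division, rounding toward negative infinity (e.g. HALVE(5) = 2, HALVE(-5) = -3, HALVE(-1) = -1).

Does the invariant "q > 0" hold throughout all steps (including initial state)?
Yes

The invariant holds at every step.

State at each step:
Initial: q=10, z=2
After step 1: q=10, z=1
After step 2: q=10, z=1
After step 3: q=10, z=1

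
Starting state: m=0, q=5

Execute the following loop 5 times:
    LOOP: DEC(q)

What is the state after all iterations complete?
m=0, q=0

Iteration trace:
Start: m=0, q=5
After iteration 1: m=0, q=4
After iteration 2: m=0, q=3
After iteration 3: m=0, q=2
After iteration 4: m=0, q=1
After iteration 5: m=0, q=0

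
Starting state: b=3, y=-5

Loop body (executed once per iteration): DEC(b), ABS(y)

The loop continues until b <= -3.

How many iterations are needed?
6

Tracing iterations:
Initial: b=3, y=-5
After iteration 1: b=2, y=5
After iteration 2: b=1, y=5
After iteration 3: b=0, y=5
After iteration 4: b=-1, y=5
After iteration 5: b=-2, y=5
After iteration 6: b=-3, y=5
b <= -3 now holds, so the loop exits after 6 iterations.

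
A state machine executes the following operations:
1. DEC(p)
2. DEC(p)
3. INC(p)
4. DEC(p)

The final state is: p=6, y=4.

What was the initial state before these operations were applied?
p=8, y=4

Working backwards:
Final state: p=6, y=4
Before step 4 (DEC(p)): p=7, y=4
Before step 3 (INC(p)): p=6, y=4
Before step 2 (DEC(p)): p=7, y=4
Before step 1 (DEC(p)): p=8, y=4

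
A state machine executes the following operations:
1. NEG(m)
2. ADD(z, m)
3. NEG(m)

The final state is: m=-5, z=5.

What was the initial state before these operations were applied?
m=-5, z=0

Working backwards:
Final state: m=-5, z=5
Before step 3 (NEG(m)): m=5, z=5
Before step 2 (ADD(z, m)): m=5, z=0
Before step 1 (NEG(m)): m=-5, z=0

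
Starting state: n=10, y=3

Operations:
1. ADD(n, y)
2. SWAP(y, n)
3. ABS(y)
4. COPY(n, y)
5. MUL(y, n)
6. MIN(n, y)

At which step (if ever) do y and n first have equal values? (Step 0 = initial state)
Step 4

y and n first become equal after step 4.

Comparing values at each step:
Initial: y=3, n=10
After step 1: y=3, n=13
After step 2: y=13, n=3
After step 3: y=13, n=3
After step 4: y=13, n=13 ← equal!
After step 5: y=169, n=13
After step 6: y=169, n=13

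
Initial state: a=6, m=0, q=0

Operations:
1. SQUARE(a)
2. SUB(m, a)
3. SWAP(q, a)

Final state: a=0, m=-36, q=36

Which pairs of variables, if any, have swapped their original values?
None

Comparing initial and final values:
a: 6 → 0
q: 0 → 36
m: 0 → -36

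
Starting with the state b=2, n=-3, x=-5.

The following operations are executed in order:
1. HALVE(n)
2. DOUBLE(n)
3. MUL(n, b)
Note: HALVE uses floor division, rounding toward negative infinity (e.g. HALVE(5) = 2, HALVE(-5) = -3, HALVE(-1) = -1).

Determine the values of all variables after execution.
{b: 2, n: -8, x: -5}

Step-by-step execution:
Initial: b=2, n=-3, x=-5
After step 1 (HALVE(n)): b=2, n=-2, x=-5
After step 2 (DOUBLE(n)): b=2, n=-4, x=-5
After step 3 (MUL(n, b)): b=2, n=-8, x=-5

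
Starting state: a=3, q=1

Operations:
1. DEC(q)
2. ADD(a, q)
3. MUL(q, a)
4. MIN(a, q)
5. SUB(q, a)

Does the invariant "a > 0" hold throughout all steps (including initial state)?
No, violated after step 4

The invariant is violated after step 4.

State at each step:
Initial: a=3, q=1
After step 1: a=3, q=0
After step 2: a=3, q=0
After step 3: a=3, q=0
After step 4: a=0, q=0
After step 5: a=0, q=0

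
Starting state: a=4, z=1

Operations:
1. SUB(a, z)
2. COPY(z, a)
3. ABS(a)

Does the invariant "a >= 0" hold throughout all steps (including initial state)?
Yes

The invariant holds at every step.

State at each step:
Initial: a=4, z=1
After step 1: a=3, z=1
After step 2: a=3, z=3
After step 3: a=3, z=3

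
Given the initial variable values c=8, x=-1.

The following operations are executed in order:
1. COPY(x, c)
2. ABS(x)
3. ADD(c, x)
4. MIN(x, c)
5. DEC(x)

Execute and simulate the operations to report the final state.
{c: 16, x: 7}

Step-by-step execution:
Initial: c=8, x=-1
After step 1 (COPY(x, c)): c=8, x=8
After step 2 (ABS(x)): c=8, x=8
After step 3 (ADD(c, x)): c=16, x=8
After step 4 (MIN(x, c)): c=16, x=8
After step 5 (DEC(x)): c=16, x=7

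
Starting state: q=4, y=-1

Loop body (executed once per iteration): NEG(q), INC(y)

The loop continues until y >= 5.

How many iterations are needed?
6

Tracing iterations:
Initial: q=4, y=-1
After iteration 1: q=-4, y=0
After iteration 2: q=4, y=1
After iteration 3: q=-4, y=2
After iteration 4: q=4, y=3
After iteration 5: q=-4, y=4
After iteration 6: q=4, y=5
y >= 5 now holds, so the loop exits after 6 iterations.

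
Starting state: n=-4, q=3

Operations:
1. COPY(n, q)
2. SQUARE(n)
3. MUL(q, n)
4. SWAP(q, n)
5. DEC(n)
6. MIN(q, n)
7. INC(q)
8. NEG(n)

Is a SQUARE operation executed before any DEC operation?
Yes

First SQUARE: step 2
First DEC: step 5
Since 2 < 5, SQUARE comes first.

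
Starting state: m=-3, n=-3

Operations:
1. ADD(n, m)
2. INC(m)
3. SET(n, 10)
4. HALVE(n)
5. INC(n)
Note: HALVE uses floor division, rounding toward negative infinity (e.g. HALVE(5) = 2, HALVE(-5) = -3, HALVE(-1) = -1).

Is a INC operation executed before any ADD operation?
No

First INC: step 2
First ADD: step 1
Since 2 > 1, ADD comes first.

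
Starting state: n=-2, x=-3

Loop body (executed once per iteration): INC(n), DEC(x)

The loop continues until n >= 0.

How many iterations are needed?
2

Tracing iterations:
Initial: n=-2, x=-3
After iteration 1: n=-1, x=-4
After iteration 2: n=0, x=-5
n >= 0 now holds, so the loop exits after 2 iterations.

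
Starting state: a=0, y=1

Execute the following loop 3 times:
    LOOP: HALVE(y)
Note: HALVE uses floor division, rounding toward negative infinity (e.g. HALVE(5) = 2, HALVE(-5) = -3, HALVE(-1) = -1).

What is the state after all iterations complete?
a=0, y=0

Iteration trace:
Start: a=0, y=1
After iteration 1: a=0, y=0
After iteration 2: a=0, y=0
After iteration 3: a=0, y=0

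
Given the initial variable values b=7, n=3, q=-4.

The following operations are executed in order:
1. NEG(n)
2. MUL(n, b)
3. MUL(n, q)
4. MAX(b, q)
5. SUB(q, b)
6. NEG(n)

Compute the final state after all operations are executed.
{b: 7, n: -84, q: -11}

Step-by-step execution:
Initial: b=7, n=3, q=-4
After step 1 (NEG(n)): b=7, n=-3, q=-4
After step 2 (MUL(n, b)): b=7, n=-21, q=-4
After step 3 (MUL(n, q)): b=7, n=84, q=-4
After step 4 (MAX(b, q)): b=7, n=84, q=-4
After step 5 (SUB(q, b)): b=7, n=84, q=-11
After step 6 (NEG(n)): b=7, n=-84, q=-11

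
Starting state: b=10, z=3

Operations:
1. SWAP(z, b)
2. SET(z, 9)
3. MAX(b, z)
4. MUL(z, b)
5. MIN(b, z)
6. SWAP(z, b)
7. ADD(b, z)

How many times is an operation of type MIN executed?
1

Counting MIN operations:
Step 5: MIN(b, z) ← MIN
Total: 1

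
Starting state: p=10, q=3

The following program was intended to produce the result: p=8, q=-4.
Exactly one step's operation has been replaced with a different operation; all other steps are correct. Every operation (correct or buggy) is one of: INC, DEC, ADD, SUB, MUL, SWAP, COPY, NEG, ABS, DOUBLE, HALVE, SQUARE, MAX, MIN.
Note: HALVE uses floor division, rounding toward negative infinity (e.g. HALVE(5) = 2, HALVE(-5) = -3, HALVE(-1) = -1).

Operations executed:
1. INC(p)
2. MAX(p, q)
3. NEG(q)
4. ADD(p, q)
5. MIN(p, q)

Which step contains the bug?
Step 5

Trace with buggy code:
Initial: p=10, q=3
After step 1: p=11, q=3
After step 2: p=11, q=3
After step 3: p=11, q=-3
After step 4: p=8, q=-3
After step 5: p=-3, q=-3
Actual final p=-3, q=-3 ≠ expected p=8, q=-4.
Step 5 is the only position where a single-operation replacement can produce the expected result.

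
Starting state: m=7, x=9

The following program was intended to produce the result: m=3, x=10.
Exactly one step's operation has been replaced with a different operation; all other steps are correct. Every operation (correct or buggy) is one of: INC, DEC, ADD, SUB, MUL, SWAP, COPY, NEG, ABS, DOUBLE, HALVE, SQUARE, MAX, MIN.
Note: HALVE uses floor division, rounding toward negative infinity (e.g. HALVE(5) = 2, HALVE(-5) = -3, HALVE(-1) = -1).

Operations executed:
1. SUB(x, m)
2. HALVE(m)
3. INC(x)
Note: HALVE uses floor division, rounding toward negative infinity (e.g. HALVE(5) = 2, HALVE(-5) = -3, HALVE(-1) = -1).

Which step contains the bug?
Step 1

Trace with buggy code:
Initial: m=7, x=9
After step 1: m=7, x=2
After step 2: m=3, x=2
After step 3: m=3, x=3
Actual final m=3, x=3 ≠ expected m=3, x=10.
Step 1 is the only position where a single-operation replacement can produce the expected result.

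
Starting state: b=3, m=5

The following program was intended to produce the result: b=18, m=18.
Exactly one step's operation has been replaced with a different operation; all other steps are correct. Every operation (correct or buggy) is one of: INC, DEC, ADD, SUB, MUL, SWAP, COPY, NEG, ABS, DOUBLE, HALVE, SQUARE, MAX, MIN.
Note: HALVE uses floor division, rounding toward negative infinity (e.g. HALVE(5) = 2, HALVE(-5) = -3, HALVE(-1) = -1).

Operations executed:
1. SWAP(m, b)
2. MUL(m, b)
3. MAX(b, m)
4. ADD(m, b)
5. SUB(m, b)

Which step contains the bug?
Step 1

Trace with buggy code:
Initial: b=3, m=5
After step 1: b=5, m=3
After step 2: b=5, m=15
After step 3: b=15, m=15
After step 4: b=15, m=30
After step 5: b=15, m=15
Actual final b=15, m=15 ≠ expected b=18, m=18.
Step 1 is the only position where a single-operation replacement can produce the expected result.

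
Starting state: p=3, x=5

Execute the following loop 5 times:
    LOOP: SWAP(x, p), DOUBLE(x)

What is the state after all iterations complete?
p=20, x=24

Iteration trace:
Start: p=3, x=5
After iteration 1: p=5, x=6
After iteration 2: p=6, x=10
After iteration 3: p=10, x=12
After iteration 4: p=12, x=20
After iteration 5: p=20, x=24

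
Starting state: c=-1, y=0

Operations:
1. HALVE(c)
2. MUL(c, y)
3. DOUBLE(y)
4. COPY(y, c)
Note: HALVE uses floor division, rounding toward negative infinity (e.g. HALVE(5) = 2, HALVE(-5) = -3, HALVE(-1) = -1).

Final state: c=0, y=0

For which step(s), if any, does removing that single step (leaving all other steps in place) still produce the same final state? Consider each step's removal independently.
Step(s) 1, 3, 4

Testing removal of each single step:
Without step 1: final = c=0, y=0 (same)
Without step 2: final = c=-1, y=-1 (different)
Without step 3: final = c=0, y=0 (same)
Without step 4: final = c=0, y=0 (same)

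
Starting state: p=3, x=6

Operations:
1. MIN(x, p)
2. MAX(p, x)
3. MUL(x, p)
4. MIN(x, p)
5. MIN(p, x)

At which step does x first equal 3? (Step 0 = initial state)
Step 1

Tracing x:
Initial: x = 6
After step 1: x = 3 ← first occurrence
After step 2: x = 3
After step 3: x = 9
After step 4: x = 3
After step 5: x = 3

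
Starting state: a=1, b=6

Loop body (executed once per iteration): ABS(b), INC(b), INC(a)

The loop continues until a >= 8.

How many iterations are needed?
7

Tracing iterations:
Initial: a=1, b=6
After iteration 1: a=2, b=7
After iteration 2: a=3, b=8
After iteration 3: a=4, b=9
After iteration 4: a=5, b=10
After iteration 5: a=6, b=11
After iteration 6: a=7, b=12
After iteration 7: a=8, b=13
a >= 8 now holds, so the loop exits after 7 iterations.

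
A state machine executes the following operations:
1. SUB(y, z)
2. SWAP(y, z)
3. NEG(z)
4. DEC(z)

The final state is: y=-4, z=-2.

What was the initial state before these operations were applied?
y=-3, z=-4

Working backwards:
Final state: y=-4, z=-2
Before step 4 (DEC(z)): y=-4, z=-1
Before step 3 (NEG(z)): y=-4, z=1
Before step 2 (SWAP(y, z)): y=1, z=-4
Before step 1 (SUB(y, z)): y=-3, z=-4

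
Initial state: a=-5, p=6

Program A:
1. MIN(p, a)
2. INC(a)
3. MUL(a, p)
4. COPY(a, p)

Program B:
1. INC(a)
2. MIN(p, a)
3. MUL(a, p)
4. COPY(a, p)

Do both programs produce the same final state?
No

Program A final state: a=-5, p=-5
Program B final state: a=-4, p=-4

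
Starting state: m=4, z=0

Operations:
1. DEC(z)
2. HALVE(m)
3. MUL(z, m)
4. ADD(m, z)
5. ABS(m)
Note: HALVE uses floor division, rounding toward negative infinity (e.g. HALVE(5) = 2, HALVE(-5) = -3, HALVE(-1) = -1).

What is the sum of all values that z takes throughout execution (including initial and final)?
-8

Values of z at each step:
Initial: z = 0
After step 1: z = -1
After step 2: z = -1
After step 3: z = -2
After step 4: z = -2
After step 5: z = -2
Sum = 0 + -1 + -1 + -2 + -2 + -2 = -8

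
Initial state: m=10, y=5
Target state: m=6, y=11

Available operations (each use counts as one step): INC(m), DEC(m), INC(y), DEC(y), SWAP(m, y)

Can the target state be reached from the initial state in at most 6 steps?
Yes

Path (3 steps): INC(m) → INC(y) → SWAP(m, y)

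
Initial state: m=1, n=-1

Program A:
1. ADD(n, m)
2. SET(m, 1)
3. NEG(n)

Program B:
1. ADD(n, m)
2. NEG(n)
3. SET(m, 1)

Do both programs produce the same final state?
Yes

Program A final state: m=1, n=0
Program B final state: m=1, n=0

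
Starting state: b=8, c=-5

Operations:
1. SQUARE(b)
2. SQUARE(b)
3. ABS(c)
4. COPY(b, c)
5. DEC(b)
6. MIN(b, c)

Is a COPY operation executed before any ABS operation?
No

First COPY: step 4
First ABS: step 3
Since 4 > 3, ABS comes first.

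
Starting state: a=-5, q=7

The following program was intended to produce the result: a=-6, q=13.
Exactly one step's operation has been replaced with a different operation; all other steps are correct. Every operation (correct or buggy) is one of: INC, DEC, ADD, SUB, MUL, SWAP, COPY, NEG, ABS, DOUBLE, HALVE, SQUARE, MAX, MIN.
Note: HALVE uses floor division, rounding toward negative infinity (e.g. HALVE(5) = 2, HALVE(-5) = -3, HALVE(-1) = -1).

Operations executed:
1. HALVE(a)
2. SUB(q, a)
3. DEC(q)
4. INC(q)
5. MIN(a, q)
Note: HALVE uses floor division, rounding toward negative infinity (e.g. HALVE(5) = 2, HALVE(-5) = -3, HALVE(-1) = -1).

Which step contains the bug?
Step 1

Trace with buggy code:
Initial: a=-5, q=7
After step 1: a=-3, q=7
After step 2: a=-3, q=10
After step 3: a=-3, q=9
After step 4: a=-3, q=10
After step 5: a=-3, q=10
Actual final a=-3, q=10 ≠ expected a=-6, q=13.
Step 1 is the only position where a single-operation replacement can produce the expected result.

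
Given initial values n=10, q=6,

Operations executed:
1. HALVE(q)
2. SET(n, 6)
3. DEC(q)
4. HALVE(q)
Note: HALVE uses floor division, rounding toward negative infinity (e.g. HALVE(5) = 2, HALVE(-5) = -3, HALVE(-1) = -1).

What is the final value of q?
q = 1

Tracing execution:
Step 1: HALVE(q) → q = 3
Step 2: SET(n, 6) → q = 3
Step 3: DEC(q) → q = 2
Step 4: HALVE(q) → q = 1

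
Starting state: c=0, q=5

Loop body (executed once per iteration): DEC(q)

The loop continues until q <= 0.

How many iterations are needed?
5

Tracing iterations:
Initial: c=0, q=5
After iteration 1: c=0, q=4
After iteration 2: c=0, q=3
After iteration 3: c=0, q=2
After iteration 4: c=0, q=1
After iteration 5: c=0, q=0
q <= 0 now holds, so the loop exits after 5 iterations.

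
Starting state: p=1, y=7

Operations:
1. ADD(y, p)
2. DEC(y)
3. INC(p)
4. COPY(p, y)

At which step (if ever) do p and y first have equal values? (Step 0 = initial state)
Step 4

p and y first become equal after step 4.

Comparing values at each step:
Initial: p=1, y=7
After step 1: p=1, y=8
After step 2: p=1, y=7
After step 3: p=2, y=7
After step 4: p=7, y=7 ← equal!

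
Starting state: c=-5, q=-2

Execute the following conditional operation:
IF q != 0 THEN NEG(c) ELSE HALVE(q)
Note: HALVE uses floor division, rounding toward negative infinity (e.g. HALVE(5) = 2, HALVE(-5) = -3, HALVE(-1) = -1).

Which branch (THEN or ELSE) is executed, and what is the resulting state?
Branch: THEN, Final state: c=5, q=-2

Evaluating condition: q != 0
q = -2
Condition is True, so THEN branch executes
After NEG(c): c=5, q=-2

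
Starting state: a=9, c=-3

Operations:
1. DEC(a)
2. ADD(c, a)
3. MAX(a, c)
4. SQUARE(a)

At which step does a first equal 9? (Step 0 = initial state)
Step 0

Tracing a:
Initial: a = 9 ← first occurrence
After step 1: a = 8
After step 2: a = 8
After step 3: a = 8
After step 4: a = 64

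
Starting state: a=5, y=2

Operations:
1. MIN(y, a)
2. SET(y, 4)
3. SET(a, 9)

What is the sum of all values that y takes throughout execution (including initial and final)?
12

Values of y at each step:
Initial: y = 2
After step 1: y = 2
After step 2: y = 4
After step 3: y = 4
Sum = 2 + 2 + 4 + 4 = 12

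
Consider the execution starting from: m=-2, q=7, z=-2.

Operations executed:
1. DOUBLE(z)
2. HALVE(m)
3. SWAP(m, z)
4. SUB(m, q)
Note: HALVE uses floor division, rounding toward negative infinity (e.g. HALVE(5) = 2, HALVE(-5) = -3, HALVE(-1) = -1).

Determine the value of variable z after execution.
z = -1

Tracing execution:
Step 1: DOUBLE(z) → z = -4
Step 2: HALVE(m) → z = -4
Step 3: SWAP(m, z) → z = -1
Step 4: SUB(m, q) → z = -1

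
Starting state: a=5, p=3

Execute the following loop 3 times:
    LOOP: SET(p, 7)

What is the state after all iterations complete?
a=5, p=7

Iteration trace:
Start: a=5, p=3
After iteration 1: a=5, p=7
After iteration 2: a=5, p=7
After iteration 3: a=5, p=7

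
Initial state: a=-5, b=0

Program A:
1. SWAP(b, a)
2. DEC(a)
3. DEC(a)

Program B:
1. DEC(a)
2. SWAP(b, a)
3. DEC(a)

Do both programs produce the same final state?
No

Program A final state: a=-2, b=-5
Program B final state: a=-1, b=-6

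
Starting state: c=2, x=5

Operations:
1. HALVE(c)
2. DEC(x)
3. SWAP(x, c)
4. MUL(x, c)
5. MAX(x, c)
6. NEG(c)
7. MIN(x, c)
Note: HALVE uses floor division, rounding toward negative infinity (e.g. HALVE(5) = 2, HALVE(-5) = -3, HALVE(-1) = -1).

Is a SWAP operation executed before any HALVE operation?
No

First SWAP: step 3
First HALVE: step 1
Since 3 > 1, HALVE comes first.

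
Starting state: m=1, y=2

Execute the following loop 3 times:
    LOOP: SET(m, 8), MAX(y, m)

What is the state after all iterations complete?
m=8, y=8

Iteration trace:
Start: m=1, y=2
After iteration 1: m=8, y=8
After iteration 2: m=8, y=8
After iteration 3: m=8, y=8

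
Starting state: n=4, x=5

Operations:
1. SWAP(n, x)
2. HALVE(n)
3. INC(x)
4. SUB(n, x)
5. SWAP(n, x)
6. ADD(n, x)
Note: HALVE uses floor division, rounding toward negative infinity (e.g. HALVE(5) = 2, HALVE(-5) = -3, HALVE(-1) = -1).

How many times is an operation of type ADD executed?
1

Counting ADD operations:
Step 6: ADD(n, x) ← ADD
Total: 1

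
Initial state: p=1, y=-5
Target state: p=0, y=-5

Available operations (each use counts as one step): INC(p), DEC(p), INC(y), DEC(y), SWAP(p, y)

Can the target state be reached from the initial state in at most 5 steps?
Yes

Path (1 step): DEC(p)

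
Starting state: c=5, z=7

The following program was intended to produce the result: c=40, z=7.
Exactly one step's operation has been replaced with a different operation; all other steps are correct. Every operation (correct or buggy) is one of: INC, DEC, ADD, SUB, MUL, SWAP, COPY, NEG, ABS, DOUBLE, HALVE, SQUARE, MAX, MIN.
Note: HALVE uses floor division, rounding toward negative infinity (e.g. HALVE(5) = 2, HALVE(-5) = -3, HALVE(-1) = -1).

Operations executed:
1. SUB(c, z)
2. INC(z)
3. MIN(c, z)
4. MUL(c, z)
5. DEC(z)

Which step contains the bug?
Step 1

Trace with buggy code:
Initial: c=5, z=7
After step 1: c=-2, z=7
After step 2: c=-2, z=8
After step 3: c=-2, z=8
After step 4: c=-16, z=8
After step 5: c=-16, z=7
Actual final c=-16, z=7 ≠ expected c=40, z=7.
Step 1 is the only position where a single-operation replacement can produce the expected result.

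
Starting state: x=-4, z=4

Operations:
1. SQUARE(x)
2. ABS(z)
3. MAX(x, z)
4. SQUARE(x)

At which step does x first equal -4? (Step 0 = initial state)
Step 0

Tracing x:
Initial: x = -4 ← first occurrence
After step 1: x = 16
After step 2: x = 16
After step 3: x = 16
After step 4: x = 256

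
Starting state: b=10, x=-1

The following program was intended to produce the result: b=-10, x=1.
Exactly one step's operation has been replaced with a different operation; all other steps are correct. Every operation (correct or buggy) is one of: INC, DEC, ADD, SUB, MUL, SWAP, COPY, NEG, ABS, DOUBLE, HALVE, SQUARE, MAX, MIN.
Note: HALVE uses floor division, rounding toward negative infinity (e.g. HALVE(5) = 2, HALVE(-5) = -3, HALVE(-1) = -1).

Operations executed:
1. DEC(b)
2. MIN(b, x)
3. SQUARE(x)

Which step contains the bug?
Step 1

Trace with buggy code:
Initial: b=10, x=-1
After step 1: b=9, x=-1
After step 2: b=-1, x=-1
After step 3: b=-1, x=1
Actual final b=-1, x=1 ≠ expected b=-10, x=1.
Step 1 is the only position where a single-operation replacement can produce the expected result.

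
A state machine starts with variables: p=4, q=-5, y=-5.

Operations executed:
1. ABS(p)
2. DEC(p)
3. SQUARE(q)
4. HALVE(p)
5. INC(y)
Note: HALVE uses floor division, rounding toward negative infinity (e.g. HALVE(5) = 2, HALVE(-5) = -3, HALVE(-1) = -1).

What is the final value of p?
p = 1

Tracing execution:
Step 1: ABS(p) → p = 4
Step 2: DEC(p) → p = 3
Step 3: SQUARE(q) → p = 3
Step 4: HALVE(p) → p = 1
Step 5: INC(y) → p = 1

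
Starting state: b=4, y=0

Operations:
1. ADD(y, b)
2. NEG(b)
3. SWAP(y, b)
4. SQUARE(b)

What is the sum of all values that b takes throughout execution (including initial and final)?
24

Values of b at each step:
Initial: b = 4
After step 1: b = 4
After step 2: b = -4
After step 3: b = 4
After step 4: b = 16
Sum = 4 + 4 + -4 + 4 + 16 = 24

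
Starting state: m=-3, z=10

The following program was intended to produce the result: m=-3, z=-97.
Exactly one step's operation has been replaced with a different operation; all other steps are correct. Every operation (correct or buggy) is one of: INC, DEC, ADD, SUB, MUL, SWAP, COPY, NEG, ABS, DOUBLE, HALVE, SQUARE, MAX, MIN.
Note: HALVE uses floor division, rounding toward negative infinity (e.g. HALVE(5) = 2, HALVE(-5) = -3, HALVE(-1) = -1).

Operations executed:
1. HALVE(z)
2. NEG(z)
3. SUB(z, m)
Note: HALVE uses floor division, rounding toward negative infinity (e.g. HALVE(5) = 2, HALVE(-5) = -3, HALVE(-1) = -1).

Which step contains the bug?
Step 1

Trace with buggy code:
Initial: m=-3, z=10
After step 1: m=-3, z=5
After step 2: m=-3, z=-5
After step 3: m=-3, z=-2
Actual final m=-3, z=-2 ≠ expected m=-3, z=-97.
Step 1 is the only position where a single-operation replacement can produce the expected result.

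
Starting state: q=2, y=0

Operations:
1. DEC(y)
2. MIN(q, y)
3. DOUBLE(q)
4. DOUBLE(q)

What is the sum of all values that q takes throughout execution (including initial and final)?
-3

Values of q at each step:
Initial: q = 2
After step 1: q = 2
After step 2: q = -1
After step 3: q = -2
After step 4: q = -4
Sum = 2 + 2 + -1 + -2 + -4 = -3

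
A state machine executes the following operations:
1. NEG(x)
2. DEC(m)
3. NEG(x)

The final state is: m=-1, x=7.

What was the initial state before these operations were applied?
m=0, x=7

Working backwards:
Final state: m=-1, x=7
Before step 3 (NEG(x)): m=-1, x=-7
Before step 2 (DEC(m)): m=0, x=-7
Before step 1 (NEG(x)): m=0, x=7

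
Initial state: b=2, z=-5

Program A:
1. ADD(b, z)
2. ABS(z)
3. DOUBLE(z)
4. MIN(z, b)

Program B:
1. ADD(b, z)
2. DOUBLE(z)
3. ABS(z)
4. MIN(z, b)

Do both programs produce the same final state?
Yes

Program A final state: b=-3, z=-3
Program B final state: b=-3, z=-3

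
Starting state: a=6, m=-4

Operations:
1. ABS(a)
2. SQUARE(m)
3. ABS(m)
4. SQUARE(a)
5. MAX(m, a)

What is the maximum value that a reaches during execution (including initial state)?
36

Values of a at each step:
Initial: a = 6
After step 1: a = 6
After step 2: a = 6
After step 3: a = 6
After step 4: a = 36 ← maximum
After step 5: a = 36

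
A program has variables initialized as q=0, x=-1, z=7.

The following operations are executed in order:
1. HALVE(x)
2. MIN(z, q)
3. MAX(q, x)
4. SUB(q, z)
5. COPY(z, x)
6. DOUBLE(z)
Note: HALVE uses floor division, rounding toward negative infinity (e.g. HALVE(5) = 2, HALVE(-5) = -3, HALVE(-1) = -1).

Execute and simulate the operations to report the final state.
{q: 0, x: -1, z: -2}

Step-by-step execution:
Initial: q=0, x=-1, z=7
After step 1 (HALVE(x)): q=0, x=-1, z=7
After step 2 (MIN(z, q)): q=0, x=-1, z=0
After step 3 (MAX(q, x)): q=0, x=-1, z=0
After step 4 (SUB(q, z)): q=0, x=-1, z=0
After step 5 (COPY(z, x)): q=0, x=-1, z=-1
After step 6 (DOUBLE(z)): q=0, x=-1, z=-2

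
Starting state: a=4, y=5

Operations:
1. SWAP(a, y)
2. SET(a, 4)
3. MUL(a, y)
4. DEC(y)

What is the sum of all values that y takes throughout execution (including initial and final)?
20

Values of y at each step:
Initial: y = 5
After step 1: y = 4
After step 2: y = 4
After step 3: y = 4
After step 4: y = 3
Sum = 5 + 4 + 4 + 4 + 3 = 20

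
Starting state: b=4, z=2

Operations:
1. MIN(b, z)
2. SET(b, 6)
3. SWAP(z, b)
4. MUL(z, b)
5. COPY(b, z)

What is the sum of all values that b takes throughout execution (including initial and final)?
28

Values of b at each step:
Initial: b = 4
After step 1: b = 2
After step 2: b = 6
After step 3: b = 2
After step 4: b = 2
After step 5: b = 12
Sum = 4 + 2 + 6 + 2 + 2 + 12 = 28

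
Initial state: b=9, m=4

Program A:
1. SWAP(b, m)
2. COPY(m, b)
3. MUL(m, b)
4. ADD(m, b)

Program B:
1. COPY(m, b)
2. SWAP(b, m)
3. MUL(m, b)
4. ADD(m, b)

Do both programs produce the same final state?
No

Program A final state: b=4, m=20
Program B final state: b=9, m=90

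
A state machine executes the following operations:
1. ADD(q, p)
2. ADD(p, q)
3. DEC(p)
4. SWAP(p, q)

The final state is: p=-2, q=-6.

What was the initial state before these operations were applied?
p=-3, q=1

Working backwards:
Final state: p=-2, q=-6
Before step 4 (SWAP(p, q)): p=-6, q=-2
Before step 3 (DEC(p)): p=-5, q=-2
Before step 2 (ADD(p, q)): p=-3, q=-2
Before step 1 (ADD(q, p)): p=-3, q=1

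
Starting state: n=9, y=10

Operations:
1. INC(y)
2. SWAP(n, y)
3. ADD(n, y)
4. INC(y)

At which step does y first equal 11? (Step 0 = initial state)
Step 1

Tracing y:
Initial: y = 10
After step 1: y = 11 ← first occurrence
After step 2: y = 9
After step 3: y = 9
After step 4: y = 10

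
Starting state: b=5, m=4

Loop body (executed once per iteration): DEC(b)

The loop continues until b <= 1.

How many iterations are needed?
4

Tracing iterations:
Initial: b=5, m=4
After iteration 1: b=4, m=4
After iteration 2: b=3, m=4
After iteration 3: b=2, m=4
After iteration 4: b=1, m=4
b <= 1 now holds, so the loop exits after 4 iterations.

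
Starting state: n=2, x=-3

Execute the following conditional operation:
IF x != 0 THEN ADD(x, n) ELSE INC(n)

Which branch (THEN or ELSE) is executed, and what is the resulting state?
Branch: THEN, Final state: n=2, x=-1

Evaluating condition: x != 0
x = -3
Condition is True, so THEN branch executes
After ADD(x, n): n=2, x=-1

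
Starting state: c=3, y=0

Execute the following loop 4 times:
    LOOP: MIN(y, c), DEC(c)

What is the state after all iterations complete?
c=-1, y=0

Iteration trace:
Start: c=3, y=0
After iteration 1: c=2, y=0
After iteration 2: c=1, y=0
After iteration 3: c=0, y=0
After iteration 4: c=-1, y=0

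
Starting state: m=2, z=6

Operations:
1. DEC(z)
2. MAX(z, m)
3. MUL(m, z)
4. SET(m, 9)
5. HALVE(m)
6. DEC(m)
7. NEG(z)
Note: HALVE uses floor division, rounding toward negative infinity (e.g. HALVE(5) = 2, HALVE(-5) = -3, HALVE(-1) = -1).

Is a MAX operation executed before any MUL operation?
Yes

First MAX: step 2
First MUL: step 3
Since 2 < 3, MAX comes first.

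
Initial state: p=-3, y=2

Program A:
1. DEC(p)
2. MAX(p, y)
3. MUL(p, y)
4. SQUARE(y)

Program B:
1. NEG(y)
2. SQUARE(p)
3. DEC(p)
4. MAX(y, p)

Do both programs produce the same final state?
No

Program A final state: p=4, y=4
Program B final state: p=8, y=8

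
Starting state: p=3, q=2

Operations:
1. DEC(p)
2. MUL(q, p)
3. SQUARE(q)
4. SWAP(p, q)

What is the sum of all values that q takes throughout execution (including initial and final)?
26

Values of q at each step:
Initial: q = 2
After step 1: q = 2
After step 2: q = 4
After step 3: q = 16
After step 4: q = 2
Sum = 2 + 2 + 4 + 16 + 2 = 26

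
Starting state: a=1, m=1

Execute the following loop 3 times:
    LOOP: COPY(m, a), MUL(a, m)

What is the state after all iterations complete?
a=1, m=1

Iteration trace:
Start: a=1, m=1
After iteration 1: a=1, m=1
After iteration 2: a=1, m=1
After iteration 3: a=1, m=1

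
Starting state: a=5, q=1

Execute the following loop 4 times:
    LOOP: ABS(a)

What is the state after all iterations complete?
a=5, q=1

Iteration trace:
Start: a=5, q=1
After iteration 1: a=5, q=1
After iteration 2: a=5, q=1
After iteration 3: a=5, q=1
After iteration 4: a=5, q=1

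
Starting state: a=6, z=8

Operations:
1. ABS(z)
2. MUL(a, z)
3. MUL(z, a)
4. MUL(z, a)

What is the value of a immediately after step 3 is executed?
a = 48

Tracing a through execution:
Initial: a = 6
After step 1 (ABS(z)): a = 6
After step 2 (MUL(a, z)): a = 48
After step 3 (MUL(z, a)): a = 48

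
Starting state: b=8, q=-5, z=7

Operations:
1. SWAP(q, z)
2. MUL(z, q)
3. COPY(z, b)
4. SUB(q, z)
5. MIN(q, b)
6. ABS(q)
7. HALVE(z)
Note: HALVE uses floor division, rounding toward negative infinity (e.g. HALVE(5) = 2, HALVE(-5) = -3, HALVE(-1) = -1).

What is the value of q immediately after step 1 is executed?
q = 7

Tracing q through execution:
Initial: q = -5
After step 1 (SWAP(q, z)): q = 7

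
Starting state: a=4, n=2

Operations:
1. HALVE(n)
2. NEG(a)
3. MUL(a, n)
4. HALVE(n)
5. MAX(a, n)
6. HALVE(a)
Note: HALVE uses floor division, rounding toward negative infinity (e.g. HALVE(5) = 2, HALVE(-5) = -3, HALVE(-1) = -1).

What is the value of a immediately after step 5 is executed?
a = 0

Tracing a through execution:
Initial: a = 4
After step 1 (HALVE(n)): a = 4
After step 2 (NEG(a)): a = -4
After step 3 (MUL(a, n)): a = -4
After step 4 (HALVE(n)): a = -4
After step 5 (MAX(a, n)): a = 0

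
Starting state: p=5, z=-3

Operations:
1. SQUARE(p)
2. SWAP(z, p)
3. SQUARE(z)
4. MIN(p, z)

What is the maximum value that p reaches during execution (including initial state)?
25

Values of p at each step:
Initial: p = 5
After step 1: p = 25 ← maximum
After step 2: p = -3
After step 3: p = -3
After step 4: p = -3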